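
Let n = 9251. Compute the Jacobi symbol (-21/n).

1

First reduce: -21 ≡ 9230 (mod 9251).
Pull out 2: since 9251 ≡ 3 (mod 8), (2/9251) = -1.
Reciprocity: 4615 ≡ 3 and 9251 ≡ 3 (mod 4), so (4615/9251) = −(9251/4615).
Reduce top mod 4615: now compute (21/4615).
Reciprocity: 21 ≡ 1 and 4615 ≡ 3 (mod 4), so (21/4615) = +(4615/21).
Reduce top mod 21: now compute (16/21).
Pull out 2^4: since 21 ≡ 5 (mod 8), (2/21) = -1, so (2/21)^4 = +1.
Reached (1/21) = 1. Collecting the sign flips along the way, the symbol is +1.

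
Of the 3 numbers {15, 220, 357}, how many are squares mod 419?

1

(15/419) = +1 → QR.
(220/419) = -1 → non-residue.
(357/419) = -1 → non-residue.
Total quadratic residues among the 3: 1.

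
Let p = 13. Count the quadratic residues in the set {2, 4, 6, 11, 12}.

(2/13) = -1 → non-residue.
(4/13) = +1 → QR.
(6/13) = -1 → non-residue.
(11/13) = -1 → non-residue.
(12/13) = +1 → QR.
Total quadratic residues among the 5: 2.

2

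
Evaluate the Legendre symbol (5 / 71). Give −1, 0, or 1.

Reciprocity: 5 ≡ 1 and 71 ≡ 3 (mod 4), so (5/71) = +(71/5).
Reduce top mod 5: now compute (1/5).
Reached (1/5) = 1. Collecting the sign flips along the way, the symbol is +1.

1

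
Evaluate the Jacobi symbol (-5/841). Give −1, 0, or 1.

1

First reduce: -5 ≡ 836 (mod 841).
Pull out 2^2: since 841 ≡ 1 (mod 8), (2/841) = +1, so (2/841)^2 = +1.
Reciprocity: 209 ≡ 1 and 841 ≡ 1 (mod 4), so (209/841) = +(841/209).
Reduce top mod 209: now compute (5/209).
Reciprocity: 5 ≡ 1 and 209 ≡ 1 (mod 4), so (5/209) = +(209/5).
Reduce top mod 5: now compute (4/5).
Pull out 2^2: since 5 ≡ 5 (mod 8), (2/5) = -1, so (2/5)^2 = +1.
Reached (1/5) = 1. Collecting the sign flips along the way, the symbol is +1.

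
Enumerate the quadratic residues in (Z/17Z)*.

Square k = 1,…,8 (k and 17−k give the same square):
1²=1, 2²=4, 3²=9, 4²=16, 5²≡8, 6²≡2, 7²≡15, 8²≡13 (mod 17).
So the quadratic residues mod 17 are {1, 2, 4, 8, 9, 13, 15, 16}.

1 2 4 8 9 13 15 16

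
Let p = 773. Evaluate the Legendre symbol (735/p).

1

Reciprocity: 735 ≡ 3 and 773 ≡ 1 (mod 4), so (735/773) = +(773/735).
Reduce top mod 735: now compute (38/735).
Pull out 2: since 735 ≡ 7 (mod 8), (2/735) = +1.
Reciprocity: 19 ≡ 3 and 735 ≡ 3 (mod 4), so (19/735) = −(735/19).
Reduce top mod 19: now compute (13/19).
Reciprocity: 13 ≡ 1 and 19 ≡ 3 (mod 4), so (13/19) = +(19/13).
Reduce top mod 13: now compute (6/13).
Pull out 2: since 13 ≡ 5 (mod 8), (2/13) = -1.
Reciprocity: 3 ≡ 3 and 13 ≡ 1 (mod 4), so (3/13) = +(13/3).
Reduce top mod 3: now compute (1/3).
Reached (1/3) = 1. Collecting the sign flips along the way, the symbol is +1.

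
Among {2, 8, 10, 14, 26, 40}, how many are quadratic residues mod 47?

3

(2/47) = +1 → QR.
(8/47) = +1 → QR.
(10/47) = -1 → non-residue.
(14/47) = +1 → QR.
(26/47) = -1 → non-residue.
(40/47) = -1 → non-residue.
Total quadratic residues among the 6: 3.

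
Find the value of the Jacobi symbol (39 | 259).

-1

Reciprocity: 39 ≡ 3 and 259 ≡ 3 (mod 4), so (39/259) = −(259/39).
Reduce top mod 39: now compute (25/39).
Reciprocity: 25 ≡ 1 and 39 ≡ 3 (mod 4), so (25/39) = +(39/25).
Reduce top mod 25: now compute (14/25).
Pull out 2: since 25 ≡ 1 (mod 8), (2/25) = +1.
Reciprocity: 7 ≡ 3 and 25 ≡ 1 (mod 4), so (7/25) = +(25/7).
Reduce top mod 7: now compute (4/7).
Pull out 2^2: since 7 ≡ 7 (mod 8), (2/7) = +1, so (2/7)^2 = +1.
Reached (1/7) = 1. Collecting the sign flips along the way, the symbol is -1.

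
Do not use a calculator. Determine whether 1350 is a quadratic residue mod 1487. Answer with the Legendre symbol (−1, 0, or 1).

1

Pull out 2: since 1487 ≡ 7 (mod 8), (2/1487) = +1.
Reciprocity: 675 ≡ 3 and 1487 ≡ 3 (mod 4), so (675/1487) = −(1487/675).
Reduce top mod 675: now compute (137/675).
Reciprocity: 137 ≡ 1 and 675 ≡ 3 (mod 4), so (137/675) = +(675/137).
Reduce top mod 137: now compute (127/137).
Reciprocity: 127 ≡ 3 and 137 ≡ 1 (mod 4), so (127/137) = +(137/127).
Reduce top mod 127: now compute (10/127).
Pull out 2: since 127 ≡ 7 (mod 8), (2/127) = +1.
Reciprocity: 5 ≡ 1 and 127 ≡ 3 (mod 4), so (5/127) = +(127/5).
Reduce top mod 5: now compute (2/5).
Pull out 2: since 5 ≡ 5 (mod 8), (2/5) = -1.
Reached (1/5) = 1. Collecting the sign flips along the way, the symbol is +1.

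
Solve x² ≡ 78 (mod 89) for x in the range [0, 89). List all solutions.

89 ≡ 1 (mod 4), so we find a root by search.
Trying successive values, 16² = 256 ≡ 78 (mod 89). The other root is 89 − 16 = 73.

16, 73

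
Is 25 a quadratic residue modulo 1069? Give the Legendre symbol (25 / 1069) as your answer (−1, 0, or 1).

Reciprocity: 25 ≡ 1 and 1069 ≡ 1 (mod 4), so (25/1069) = +(1069/25).
Reduce top mod 25: now compute (19/25).
Reciprocity: 19 ≡ 3 and 25 ≡ 1 (mod 4), so (19/25) = +(25/19).
Reduce top mod 19: now compute (6/19).
Pull out 2: since 19 ≡ 3 (mod 8), (2/19) = -1.
Reciprocity: 3 ≡ 3 and 19 ≡ 3 (mod 4), so (3/19) = −(19/3).
Reduce top mod 3: now compute (1/3).
Reached (1/3) = 1. Collecting the sign flips along the way, the symbol is +1.

1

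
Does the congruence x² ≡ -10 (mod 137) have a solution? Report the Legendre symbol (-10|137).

First reduce: -10 ≡ 127 (mod 137).
Reciprocity: 127 ≡ 3 and 137 ≡ 1 (mod 4), so (127/137) = +(137/127).
Reduce top mod 127: now compute (10/127).
Pull out 2: since 127 ≡ 7 (mod 8), (2/127) = +1.
Reciprocity: 5 ≡ 1 and 127 ≡ 3 (mod 4), so (5/127) = +(127/5).
Reduce top mod 5: now compute (2/5).
Pull out 2: since 5 ≡ 5 (mod 8), (2/5) = -1.
Reached (1/5) = 1. Collecting the sign flips along the way, the symbol is -1.

-1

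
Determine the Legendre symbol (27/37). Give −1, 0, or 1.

1

Euler's criterion: (27/37) ≡ 27^18 (mod 37).
27^2 ≡ 26 (mod 37)
27^4 ≡ 10 (mod 37)
27^8 ≡ 26 (mod 37)
27^16 ≡ 10 (mod 37)
27^18 = 27^(16+2) ≡ 1 (mod 37).
Result is 1, so (27/37) = 1.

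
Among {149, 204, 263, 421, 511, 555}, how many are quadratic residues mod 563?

4

(149/563) = +1 → QR.
(204/563) = +1 → QR.
(263/563) = -1 → non-residue.
(421/563) = +1 → QR.
(511/563) = -1 → non-residue.
(555/563) = +1 → QR.
Total quadratic residues among the 6: 4.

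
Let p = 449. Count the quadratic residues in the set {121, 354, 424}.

(121/449) = +1 → QR.
(354/449) = -1 → non-residue.
(424/449) = +1 → QR.
Total quadratic residues among the 3: 2.

2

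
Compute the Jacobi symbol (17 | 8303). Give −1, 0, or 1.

-1

Reciprocity: 17 ≡ 1 and 8303 ≡ 3 (mod 4), so (17/8303) = +(8303/17).
Reduce top mod 17: now compute (7/17).
Reciprocity: 7 ≡ 3 and 17 ≡ 1 (mod 4), so (7/17) = +(17/7).
Reduce top mod 7: now compute (3/7).
Reciprocity: 3 ≡ 3 and 7 ≡ 3 (mod 4), so (3/7) = −(7/3).
Reduce top mod 3: now compute (1/3).
Reached (1/3) = 1. Collecting the sign flips along the way, the symbol is -1.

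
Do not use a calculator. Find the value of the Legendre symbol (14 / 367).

Pull out 2: since 367 ≡ 7 (mod 8), (2/367) = +1.
Reciprocity: 7 ≡ 3 and 367 ≡ 3 (mod 4), so (7/367) = −(367/7).
Reduce top mod 7: now compute (3/7).
Reciprocity: 3 ≡ 3 and 7 ≡ 3 (mod 4), so (3/7) = −(7/3).
Reduce top mod 3: now compute (1/3).
Reached (1/3) = 1. Collecting the sign flips along the way, the symbol is +1.

1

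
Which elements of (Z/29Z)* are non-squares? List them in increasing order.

Square k = 1,…,14 (k and 29−k give the same square):
1²=1, 2²=4, 3²=9, 4²=16, 5²=25, 6²≡7, 7²≡20, 8²≡6, 9²≡23, 10²≡13, 11²≡5, 12²≡28, 13²≡24, 14²≡22 (mod 29).
The residues are {1, 4, 5, 6, 7, 9, 13, 16, 20, 22, 23, 24, 25, 28}; the non-residues are the remaining 14 nonzero classes.

2,3,8,10,11,12,14,15,17,18,19,21,26,27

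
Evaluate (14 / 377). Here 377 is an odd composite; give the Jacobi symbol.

Pull out 2: since 377 ≡ 1 (mod 8), (2/377) = +1.
Reciprocity: 7 ≡ 3 and 377 ≡ 1 (mod 4), so (7/377) = +(377/7).
Reduce top mod 7: now compute (6/7).
Pull out 2: since 7 ≡ 7 (mod 8), (2/7) = +1.
Reciprocity: 3 ≡ 3 and 7 ≡ 3 (mod 4), so (3/7) = −(7/3).
Reduce top mod 3: now compute (1/3).
Reached (1/3) = 1. Collecting the sign flips along the way, the symbol is -1.

-1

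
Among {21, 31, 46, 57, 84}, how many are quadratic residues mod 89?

(21/89) = +1 → QR.
(31/89) = -1 → non-residue.
(46/89) = -1 → non-residue.
(57/89) = +1 → QR.
(84/89) = +1 → QR.
Total quadratic residues among the 5: 3.

3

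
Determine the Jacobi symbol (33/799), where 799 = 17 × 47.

Reciprocity: 33 ≡ 1 and 799 ≡ 3 (mod 4), so (33/799) = +(799/33).
Reduce top mod 33: now compute (7/33).
Reciprocity: 7 ≡ 3 and 33 ≡ 1 (mod 4), so (7/33) = +(33/7).
Reduce top mod 7: now compute (5/7).
Reciprocity: 5 ≡ 1 and 7 ≡ 3 (mod 4), so (5/7) = +(7/5).
Reduce top mod 5: now compute (2/5).
Pull out 2: since 5 ≡ 5 (mod 8), (2/5) = -1.
Reached (1/5) = 1. Collecting the sign flips along the way, the symbol is -1.

-1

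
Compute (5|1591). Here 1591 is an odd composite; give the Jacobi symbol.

Reciprocity: 5 ≡ 1 and 1591 ≡ 3 (mod 4), so (5/1591) = +(1591/5).
Reduce top mod 5: now compute (1/5).
Reached (1/5) = 1. Collecting the sign flips along the way, the symbol is +1.

1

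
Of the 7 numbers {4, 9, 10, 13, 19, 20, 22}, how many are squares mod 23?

(4/23) = +1 → QR.
(9/23) = +1 → QR.
(10/23) = -1 → non-residue.
(13/23) = +1 → QR.
(19/23) = -1 → non-residue.
(20/23) = -1 → non-residue.
(22/23) = -1 → non-residue.
Total quadratic residues among the 7: 3.

3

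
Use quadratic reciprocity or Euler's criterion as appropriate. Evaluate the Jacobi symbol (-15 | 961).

First reduce: -15 ≡ 946 (mod 961).
Pull out 2: since 961 ≡ 1 (mod 8), (2/961) = +1.
Reciprocity: 473 ≡ 1 and 961 ≡ 1 (mod 4), so (473/961) = +(961/473).
Reduce top mod 473: now compute (15/473).
Reciprocity: 15 ≡ 3 and 473 ≡ 1 (mod 4), so (15/473) = +(473/15).
Reduce top mod 15: now compute (8/15).
Pull out 2^3: since 15 ≡ 7 (mod 8), (2/15) = +1, so (2/15)^3 = +1.
Reached (1/15) = 1. Collecting the sign flips along the way, the symbol is +1.

1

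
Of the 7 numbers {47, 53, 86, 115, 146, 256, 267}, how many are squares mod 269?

(47/269) = +1 → QR.
(53/269) = +1 → QR.
(86/269) = -1 → non-residue.
(115/269) = +1 → QR.
(146/269) = -1 → non-residue.
(256/269) = +1 → QR.
(267/269) = -1 → non-residue.
Total quadratic residues among the 7: 4.

4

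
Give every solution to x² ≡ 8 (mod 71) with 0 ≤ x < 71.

Since 71 ≡ 3 (mod 4), a square root of 8 is 8^((71+1)/4) = 8^18 mod 71.
Repeated squaring: 8^2≡64, 8^4≡49, 8^8≡58, 8^16≡27 (mod 71).
8^18 = 8^(16+2) ≡ 24 (mod 71).
Check: 24² = 576 ≡ 8 (mod 71). The two roots are 24 and 47.

24, 47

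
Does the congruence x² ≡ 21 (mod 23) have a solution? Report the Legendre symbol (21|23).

Euler's criterion: (21/23) ≡ 21^11 (mod 23).
21^2 ≡ 4 (mod 23)
21^4 ≡ 16 (mod 23)
21^8 ≡ 3 (mod 23)
21^11 = 21^(8+2+1) ≡ 22 (mod 23).
Result is 22 ≡ −1, so (21/23) = −1.

-1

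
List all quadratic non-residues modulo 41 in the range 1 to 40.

Square k = 1,…,20 (k and 41−k give the same square):
1²=1, 2²=4, 3²=9, 4²=16, 5²=25, 6²=36, 7²≡8, 8²≡23, 9²≡40, 10²≡18, 11²≡39, 12²≡21, 13²≡5, 14²≡32, 15²≡20, 16²≡10, 17²≡2, 18²≡37, 19²≡33, 20²≡31 (mod 41).
The residues are {1, 2, 4, 5, 8, 9, 10, 16, 18, 20, 21, 23, 25, 31, 32, 33, 36, 37, 39, 40}; the non-residues are the remaining 20 nonzero classes.

3, 6, 7, 11, 12, 13, 14, 15, 17, 19, 22, 24, 26, 27, 28, 29, 30, 34, 35, 38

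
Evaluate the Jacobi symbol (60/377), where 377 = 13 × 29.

1

Pull out 2^2: since 377 ≡ 1 (mod 8), (2/377) = +1, so (2/377)^2 = +1.
Reciprocity: 15 ≡ 3 and 377 ≡ 1 (mod 4), so (15/377) = +(377/15).
Reduce top mod 15: now compute (2/15).
Pull out 2: since 15 ≡ 7 (mod 8), (2/15) = +1.
Reached (1/15) = 1. Collecting the sign flips along the way, the symbol is +1.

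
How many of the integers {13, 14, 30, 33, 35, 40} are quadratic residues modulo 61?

(13/61) = +1 → QR.
(14/61) = +1 → QR.
(30/61) = -1 → non-residue.
(33/61) = -1 → non-residue.
(35/61) = -1 → non-residue.
(40/61) = -1 → non-residue.
Total quadratic residues among the 6: 2.

2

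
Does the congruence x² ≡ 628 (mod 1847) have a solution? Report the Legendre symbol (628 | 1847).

Pull out 2^2: since 1847 ≡ 7 (mod 8), (2/1847) = +1, so (2/1847)^2 = +1.
Reciprocity: 157 ≡ 1 and 1847 ≡ 3 (mod 4), so (157/1847) = +(1847/157).
Reduce top mod 157: now compute (120/157).
Pull out 2^3: since 157 ≡ 5 (mod 8), (2/157) = -1, so (2/157)^3 = -1.
Reciprocity: 15 ≡ 3 and 157 ≡ 1 (mod 4), so (15/157) = +(157/15).
Reduce top mod 15: now compute (7/15).
Reciprocity: 7 ≡ 3 and 15 ≡ 3 (mod 4), so (7/15) = −(15/7).
Reduce top mod 7: now compute (1/7).
Reached (1/7) = 1. Collecting the sign flips along the way, the symbol is +1.

1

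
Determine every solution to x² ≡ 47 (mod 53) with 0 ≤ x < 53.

10, 43

53 ≡ 1 (mod 4), so we find a root by search.
Trying successive values, 10² = 100 ≡ 47 (mod 53). The other root is 53 − 10 = 43.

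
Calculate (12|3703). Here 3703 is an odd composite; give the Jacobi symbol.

Pull out 2^2: since 3703 ≡ 7 (mod 8), (2/3703) = +1, so (2/3703)^2 = +1.
Reciprocity: 3 ≡ 3 and 3703 ≡ 3 (mod 4), so (3/3703) = −(3703/3).
Reduce top mod 3: now compute (1/3).
Reached (1/3) = 1. Collecting the sign flips along the way, the symbol is -1.

-1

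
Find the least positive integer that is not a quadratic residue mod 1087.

3

(2/1087) = +1, so 2 is a residue.
(3/1087) = −1, so 3 is the smallest positive non-residue mod 1087.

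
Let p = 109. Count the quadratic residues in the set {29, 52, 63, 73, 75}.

4

(29/109) = +1 → QR.
(52/109) = -1 → non-residue.
(63/109) = +1 → QR.
(73/109) = +1 → QR.
(75/109) = +1 → QR.
Total quadratic residues among the 5: 4.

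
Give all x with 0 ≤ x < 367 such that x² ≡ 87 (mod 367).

120, 247

Since 367 ≡ 3 (mod 4), a square root of 87 is 87^((367+1)/4) = 87^92 mod 367.
Repeated squaring: 87^2≡229, 87^4≡327, 87^8≡132, 87^16≡175, 87^32≡164, 87^64≡105 (mod 367).
87^92 = 87^(64+16+8+4) ≡ 120 (mod 367).
Check: 120² = 14400 ≡ 87 (mod 367). The two roots are 120 and 247.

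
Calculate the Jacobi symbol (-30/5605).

0

First reduce: -30 ≡ 5575 (mod 5605).
Reciprocity: 5575 ≡ 3 and 5605 ≡ 1 (mod 4), so (5575/5605) = +(5605/5575).
Reduce top mod 5575: now compute (30/5575).
Pull out 2: since 5575 ≡ 7 (mod 8), (2/5575) = +1.
Reciprocity: 15 ≡ 3 and 5575 ≡ 3 (mod 4), so (15/5575) = −(5575/15).
Reduce top mod 15: now compute (10/15).
Pull out 2: since 15 ≡ 7 (mod 8), (2/15) = +1.
Reciprocity: 5 ≡ 1 and 15 ≡ 3 (mod 4), so (5/15) = +(15/5).
Reduce top mod 5: now compute (0/5).
Top reduces to 0: gcd > 1, so the symbol is 0.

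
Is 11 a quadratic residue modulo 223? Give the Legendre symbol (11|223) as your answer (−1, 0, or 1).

Euler's criterion: (11/223) ≡ 11^111 (mod 223).
11^2 ≡ 121 (mod 223)
11^4 ≡ 146 (mod 223)
11^8 ≡ 131 (mod 223)
11^16 ≡ 213 (mod 223)
11^32 ≡ 100 (mod 223)
11^64 ≡ 188 (mod 223)
11^111 = 11^(64+32+8+4+2+1) ≡ 222 (mod 223).
Result is 222 ≡ −1, so (11/223) = −1.

-1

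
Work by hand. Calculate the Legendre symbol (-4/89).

First reduce: -4 ≡ 85 (mod 89).
Reciprocity: 85 ≡ 1 and 89 ≡ 1 (mod 4), so (85/89) = +(89/85).
Reduce top mod 85: now compute (4/85).
Pull out 2^2: since 85 ≡ 5 (mod 8), (2/85) = -1, so (2/85)^2 = +1.
Reached (1/85) = 1. Collecting the sign flips along the way, the symbol is +1.

1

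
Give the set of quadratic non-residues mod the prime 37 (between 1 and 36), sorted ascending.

Square k = 1,…,18 (k and 37−k give the same square):
1²=1, 2²=4, 3²=9, 4²=16, 5²=25, 6²=36, 7²≡12, 8²≡27, 9²≡7, 10²≡26, 11²≡10, 12²≡33, 13²≡21, 14²≡11, 15²≡3, 16²≡34, 17²≡30, 18²≡28 (mod 37).
The residues are {1, 3, 4, 7, 9, 10, 11, 12, 16, 21, 25, 26, 27, 28, 30, 33, 34, 36}; the non-residues are the remaining 18 nonzero classes.

2, 5, 6, 8, 13, 14, 15, 17, 18, 19, 20, 22, 23, 24, 29, 31, 32, 35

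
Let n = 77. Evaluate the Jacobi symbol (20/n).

-1

Pull out 2^2: since 77 ≡ 5 (mod 8), (2/77) = -1, so (2/77)^2 = +1.
Reciprocity: 5 ≡ 1 and 77 ≡ 1 (mod 4), so (5/77) = +(77/5).
Reduce top mod 5: now compute (2/5).
Pull out 2: since 5 ≡ 5 (mod 8), (2/5) = -1.
Reached (1/5) = 1. Collecting the sign flips along the way, the symbol is -1.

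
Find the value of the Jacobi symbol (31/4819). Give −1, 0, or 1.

Reciprocity: 31 ≡ 3 and 4819 ≡ 3 (mod 4), so (31/4819) = −(4819/31).
Reduce top mod 31: now compute (14/31).
Pull out 2: since 31 ≡ 7 (mod 8), (2/31) = +1.
Reciprocity: 7 ≡ 3 and 31 ≡ 3 (mod 4), so (7/31) = −(31/7).
Reduce top mod 7: now compute (3/7).
Reciprocity: 3 ≡ 3 and 7 ≡ 3 (mod 4), so (3/7) = −(7/3).
Reduce top mod 3: now compute (1/3).
Reached (1/3) = 1. Collecting the sign flips along the way, the symbol is -1.

-1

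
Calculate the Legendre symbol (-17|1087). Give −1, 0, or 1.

-1

First reduce: -17 ≡ 1070 (mod 1087).
Pull out 2: since 1087 ≡ 7 (mod 8), (2/1087) = +1.
Reciprocity: 535 ≡ 3 and 1087 ≡ 3 (mod 4), so (535/1087) = −(1087/535).
Reduce top mod 535: now compute (17/535).
Reciprocity: 17 ≡ 1 and 535 ≡ 3 (mod 4), so (17/535) = +(535/17).
Reduce top mod 17: now compute (8/17).
Pull out 2^3: since 17 ≡ 1 (mod 8), (2/17) = +1, so (2/17)^3 = +1.
Reached (1/17) = 1. Collecting the sign flips along the way, the symbol is -1.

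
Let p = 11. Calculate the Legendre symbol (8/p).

-1

Euler's criterion: (8/11) ≡ 8^5 (mod 11).
8^2 ≡ 9 (mod 11)
8^4 ≡ 4 (mod 11)
8^5 = 8^(4+1) ≡ 10 (mod 11).
Result is 10 ≡ −1, so (8/11) = −1.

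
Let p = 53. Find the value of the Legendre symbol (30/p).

Euler's criterion: (30/53) ≡ 30^26 (mod 53).
30^2 ≡ 52 (mod 53)
30^4 ≡ 1 (mod 53)
30^8 ≡ 1 (mod 53)
30^16 ≡ 1 (mod 53)
30^26 = 30^(16+8+2) ≡ 52 (mod 53).
Result is 52 ≡ −1, so (30/53) = −1.

-1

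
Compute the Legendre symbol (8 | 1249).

Pull out 2^3: since 1249 ≡ 1 (mod 8), (2/1249) = +1, so (2/1249)^3 = +1.
Reached (1/1249) = 1. Collecting the sign flips along the way, the symbol is +1.

1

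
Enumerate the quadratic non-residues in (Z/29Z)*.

Square k = 1,…,14 (k and 29−k give the same square):
1²=1, 2²=4, 3²=9, 4²=16, 5²=25, 6²≡7, 7²≡20, 8²≡6, 9²≡23, 10²≡13, 11²≡5, 12²≡28, 13²≡24, 14²≡22 (mod 29).
The residues are {1, 4, 5, 6, 7, 9, 13, 16, 20, 22, 23, 24, 25, 28}; the non-residues are the remaining 14 nonzero classes.

2, 3, 8, 10, 11, 12, 14, 15, 17, 18, 19, 21, 26, 27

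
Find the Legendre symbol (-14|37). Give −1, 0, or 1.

-1

First reduce: -14 ≡ 23 (mod 37).
Reciprocity: 23 ≡ 3 and 37 ≡ 1 (mod 4), so (23/37) = +(37/23).
Reduce top mod 23: now compute (14/23).
Pull out 2: since 23 ≡ 7 (mod 8), (2/23) = +1.
Reciprocity: 7 ≡ 3 and 23 ≡ 3 (mod 4), so (7/23) = −(23/7).
Reduce top mod 7: now compute (2/7).
Pull out 2: since 7 ≡ 7 (mod 8), (2/7) = +1.
Reached (1/7) = 1. Collecting the sign flips along the way, the symbol is -1.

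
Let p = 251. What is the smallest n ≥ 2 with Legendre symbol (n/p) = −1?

(2/251) = −1, so 2 is the smallest positive non-residue mod 251.

2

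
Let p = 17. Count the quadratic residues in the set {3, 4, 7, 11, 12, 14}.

1

(3/17) = -1 → non-residue.
(4/17) = +1 → QR.
(7/17) = -1 → non-residue.
(11/17) = -1 → non-residue.
(12/17) = -1 → non-residue.
(14/17) = -1 → non-residue.
Total quadratic residues among the 6: 1.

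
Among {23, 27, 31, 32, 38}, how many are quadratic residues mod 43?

3

(23/43) = +1 → QR.
(27/43) = -1 → non-residue.
(31/43) = +1 → QR.
(32/43) = -1 → non-residue.
(38/43) = +1 → QR.
Total quadratic residues among the 5: 3.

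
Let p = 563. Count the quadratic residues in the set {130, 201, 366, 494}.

2

(130/563) = +1 → QR.
(201/563) = +1 → QR.
(366/563) = -1 → non-residue.
(494/563) = -1 → non-residue.
Total quadratic residues among the 4: 2.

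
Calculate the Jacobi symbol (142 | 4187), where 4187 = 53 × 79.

Pull out 2: since 4187 ≡ 3 (mod 8), (2/4187) = -1.
Reciprocity: 71 ≡ 3 and 4187 ≡ 3 (mod 4), so (71/4187) = −(4187/71).
Reduce top mod 71: now compute (69/71).
Reciprocity: 69 ≡ 1 and 71 ≡ 3 (mod 4), so (69/71) = +(71/69).
Reduce top mod 69: now compute (2/69).
Pull out 2: since 69 ≡ 5 (mod 8), (2/69) = -1.
Reached (1/69) = 1. Collecting the sign flips along the way, the symbol is -1.

-1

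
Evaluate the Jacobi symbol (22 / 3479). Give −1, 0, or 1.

Pull out 2: since 3479 ≡ 7 (mod 8), (2/3479) = +1.
Reciprocity: 11 ≡ 3 and 3479 ≡ 3 (mod 4), so (11/3479) = −(3479/11).
Reduce top mod 11: now compute (3/11).
Reciprocity: 3 ≡ 3 and 11 ≡ 3 (mod 4), so (3/11) = −(11/3).
Reduce top mod 3: now compute (2/3).
Pull out 2: since 3 ≡ 3 (mod 8), (2/3) = -1.
Reached (1/3) = 1. Collecting the sign flips along the way, the symbol is -1.

-1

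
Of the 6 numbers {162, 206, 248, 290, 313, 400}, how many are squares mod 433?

(162/433) = +1 → QR.
(206/433) = -1 → non-residue.
(248/433) = -1 → non-residue.
(290/433) = +1 → QR.
(313/433) = -1 → non-residue.
(400/433) = +1 → QR.
Total quadratic residues among the 6: 3.

3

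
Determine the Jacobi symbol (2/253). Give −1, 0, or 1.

-1

Pull out 2: since 253 ≡ 5 (mod 8), (2/253) = -1.
Reached (1/253) = 1. Collecting the sign flips along the way, the symbol is -1.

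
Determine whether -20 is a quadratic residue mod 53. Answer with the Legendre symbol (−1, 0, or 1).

-1

First reduce: -20 ≡ 33 (mod 53).
Reciprocity: 33 ≡ 1 and 53 ≡ 1 (mod 4), so (33/53) = +(53/33).
Reduce top mod 33: now compute (20/33).
Pull out 2^2: since 33 ≡ 1 (mod 8), (2/33) = +1, so (2/33)^2 = +1.
Reciprocity: 5 ≡ 1 and 33 ≡ 1 (mod 4), so (5/33) = +(33/5).
Reduce top mod 5: now compute (3/5).
Reciprocity: 3 ≡ 3 and 5 ≡ 1 (mod 4), so (3/5) = +(5/3).
Reduce top mod 3: now compute (2/3).
Pull out 2: since 3 ≡ 3 (mod 8), (2/3) = -1.
Reached (1/3) = 1. Collecting the sign flips along the way, the symbol is -1.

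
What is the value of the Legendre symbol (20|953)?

Pull out 2^2: since 953 ≡ 1 (mod 8), (2/953) = +1, so (2/953)^2 = +1.
Reciprocity: 5 ≡ 1 and 953 ≡ 1 (mod 4), so (5/953) = +(953/5).
Reduce top mod 5: now compute (3/5).
Reciprocity: 3 ≡ 3 and 5 ≡ 1 (mod 4), so (3/5) = +(5/3).
Reduce top mod 3: now compute (2/3).
Pull out 2: since 3 ≡ 3 (mod 8), (2/3) = -1.
Reached (1/3) = 1. Collecting the sign flips along the way, the symbol is -1.

-1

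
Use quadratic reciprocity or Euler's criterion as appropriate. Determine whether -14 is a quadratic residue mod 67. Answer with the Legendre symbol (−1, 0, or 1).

-1

Euler's criterion: (-14/67) ≡ 53^33 (mod 67).
53^2 ≡ 62 (mod 67)
53^4 ≡ 25 (mod 67)
53^8 ≡ 22 (mod 67)
53^16 ≡ 15 (mod 67)
53^32 ≡ 24 (mod 67)
53^33 = 53^(32+1) ≡ 66 (mod 67).
Result is 66 ≡ −1, so (-14/67) = −1.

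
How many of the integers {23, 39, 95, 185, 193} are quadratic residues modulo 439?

1

(23/439) = -1 → non-residue.
(39/439) = -1 → non-residue.
(95/439) = +1 → QR.
(185/439) = -1 → non-residue.
(193/439) = -1 → non-residue.
Total quadratic residues among the 5: 1.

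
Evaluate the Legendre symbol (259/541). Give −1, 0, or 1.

Reciprocity: 259 ≡ 3 and 541 ≡ 1 (mod 4), so (259/541) = +(541/259).
Reduce top mod 259: now compute (23/259).
Reciprocity: 23 ≡ 3 and 259 ≡ 3 (mod 4), so (23/259) = −(259/23).
Reduce top mod 23: now compute (6/23).
Pull out 2: since 23 ≡ 7 (mod 8), (2/23) = +1.
Reciprocity: 3 ≡ 3 and 23 ≡ 3 (mod 4), so (3/23) = −(23/3).
Reduce top mod 3: now compute (2/3).
Pull out 2: since 3 ≡ 3 (mod 8), (2/3) = -1.
Reached (1/3) = 1. Collecting the sign flips along the way, the symbol is -1.

-1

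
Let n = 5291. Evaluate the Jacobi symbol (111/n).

Reciprocity: 111 ≡ 3 and 5291 ≡ 3 (mod 4), so (111/5291) = −(5291/111).
Reduce top mod 111: now compute (74/111).
Pull out 2: since 111 ≡ 7 (mod 8), (2/111) = +1.
Reciprocity: 37 ≡ 1 and 111 ≡ 3 (mod 4), so (37/111) = +(111/37).
Reduce top mod 37: now compute (0/37).
Top reduces to 0: gcd > 1, so the symbol is 0.

0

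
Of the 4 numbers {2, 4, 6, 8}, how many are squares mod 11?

(2/11) = -1 → non-residue.
(4/11) = +1 → QR.
(6/11) = -1 → non-residue.
(8/11) = -1 → non-residue.
Total quadratic residues among the 4: 1.

1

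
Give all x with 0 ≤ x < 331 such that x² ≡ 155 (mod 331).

157, 174

Since 331 ≡ 3 (mod 4), a square root of 155 is 155^((331+1)/4) = 155^83 mod 331.
Repeated squaring: 155^2≡193, 155^4≡177, 155^8≡215, 155^16≡216, 155^32≡316, 155^64≡225 (mod 331).
155^83 = 155^(64+16+2+1) ≡ 157 (mod 331).
Check: 157² = 24649 ≡ 155 (mod 331). The two roots are 157 and 174.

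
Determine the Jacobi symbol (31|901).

1

Reciprocity: 31 ≡ 3 and 901 ≡ 1 (mod 4), so (31/901) = +(901/31).
Reduce top mod 31: now compute (2/31).
Pull out 2: since 31 ≡ 7 (mod 8), (2/31) = +1.
Reached (1/31) = 1. Collecting the sign flips along the way, the symbol is +1.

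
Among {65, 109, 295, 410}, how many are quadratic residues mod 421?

(65/421) = -1 → non-residue.
(109/421) = +1 → QR.
(295/421) = -1 → non-residue.
(410/421) = +1 → QR.
Total quadratic residues among the 4: 2.

2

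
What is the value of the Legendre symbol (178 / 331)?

Pull out 2: since 331 ≡ 3 (mod 8), (2/331) = -1.
Reciprocity: 89 ≡ 1 and 331 ≡ 3 (mod 4), so (89/331) = +(331/89).
Reduce top mod 89: now compute (64/89).
Pull out 2^6: since 89 ≡ 1 (mod 8), (2/89) = +1, so (2/89)^6 = +1.
Reached (1/89) = 1. Collecting the sign flips along the way, the symbol is -1.

-1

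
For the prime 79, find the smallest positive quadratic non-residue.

3

(2/79) = +1, so 2 is a residue.
(3/79) = −1, so 3 is the smallest positive non-residue mod 79.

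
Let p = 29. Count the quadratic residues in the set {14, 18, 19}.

0

(14/29) = -1 → non-residue.
(18/29) = -1 → non-residue.
(19/29) = -1 → non-residue.
Total quadratic residues among the 3: 0.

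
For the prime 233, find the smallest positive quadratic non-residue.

(2/233) = +1, so 2 is a residue.
(3/233) = −1, so 3 is the smallest positive non-residue mod 233.

3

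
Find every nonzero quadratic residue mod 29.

Square k = 1,…,14 (k and 29−k give the same square):
1²=1, 2²=4, 3²=9, 4²=16, 5²=25, 6²≡7, 7²≡20, 8²≡6, 9²≡23, 10²≡13, 11²≡5, 12²≡28, 13²≡24, 14²≡22 (mod 29).
So the quadratic residues mod 29 are {1, 4, 5, 6, 7, 9, 13, 16, 20, 22, 23, 24, 25, 28}.

1 4 5 6 7 9 13 16 20 22 23 24 25 28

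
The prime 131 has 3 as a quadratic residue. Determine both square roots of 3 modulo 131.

Since 131 ≡ 3 (mod 4), a square root of 3 is 3^((131+1)/4) = 3^33 mod 131.
Repeated squaring: 3^2≡9, 3^4≡81, 3^8≡11, 3^16≡121, 3^32≡100 (mod 131).
3^33 = 3^(32+1) ≡ 38 (mod 131).
Check: 38² = 1444 ≡ 3 (mod 131). The two roots are 38 and 93.

38, 93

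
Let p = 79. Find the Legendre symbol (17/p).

Euler's criterion: (17/79) ≡ 17^39 (mod 79).
17^2 ≡ 52 (mod 79)
17^4 ≡ 18 (mod 79)
17^8 ≡ 8 (mod 79)
17^16 ≡ 64 (mod 79)
17^32 ≡ 67 (mod 79)
17^39 = 17^(32+4+2+1) ≡ 78 (mod 79).
Result is 78 ≡ −1, so (17/79) = −1.

-1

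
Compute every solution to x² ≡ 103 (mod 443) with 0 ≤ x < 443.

155, 288

Since 443 ≡ 3 (mod 4), a square root of 103 is 103^((443+1)/4) = 103^111 mod 443.
Repeated squaring: 103^2≡420, 103^4≡86, 103^8≡308, 103^16≡62, 103^32≡300, 103^64≡71 (mod 443).
103^111 = 103^(64+32+8+4+2+1) ≡ 155 (mod 443).
Check: 155² = 24025 ≡ 103 (mod 443). The two roots are 155 and 288.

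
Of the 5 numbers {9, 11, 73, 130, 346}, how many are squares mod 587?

3

(9/587) = +1 → QR.
(11/587) = -1 → non-residue.
(73/587) = +1 → QR.
(130/587) = -1 → non-residue.
(346/587) = +1 → QR.
Total quadratic residues among the 5: 3.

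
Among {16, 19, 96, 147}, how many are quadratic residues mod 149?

3

(16/149) = +1 → QR.
(19/149) = +1 → QR.
(96/149) = +1 → QR.
(147/149) = -1 → non-residue.
Total quadratic residues among the 4: 3.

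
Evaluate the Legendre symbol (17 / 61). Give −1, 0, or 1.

-1

Reciprocity: 17 ≡ 1 and 61 ≡ 1 (mod 4), so (17/61) = +(61/17).
Reduce top mod 17: now compute (10/17).
Pull out 2: since 17 ≡ 1 (mod 8), (2/17) = +1.
Reciprocity: 5 ≡ 1 and 17 ≡ 1 (mod 4), so (5/17) = +(17/5).
Reduce top mod 5: now compute (2/5).
Pull out 2: since 5 ≡ 5 (mod 8), (2/5) = -1.
Reached (1/5) = 1. Collecting the sign flips along the way, the symbol is -1.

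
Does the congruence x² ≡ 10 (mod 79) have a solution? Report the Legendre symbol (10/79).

1

Euler's criterion: (10/79) ≡ 10^39 (mod 79).
10^2 ≡ 21 (mod 79)
10^4 ≡ 46 (mod 79)
10^8 ≡ 62 (mod 79)
10^16 ≡ 52 (mod 79)
10^32 ≡ 18 (mod 79)
10^39 = 10^(32+4+2+1) ≡ 1 (mod 79).
Result is 1, so (10/79) = 1.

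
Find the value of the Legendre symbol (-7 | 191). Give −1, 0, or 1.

1

Euler's criterion: (-7/191) ≡ 184^95 (mod 191).
184^2 ≡ 49 (mod 191)
184^4 ≡ 109 (mod 191)
184^8 ≡ 39 (mod 191)
184^16 ≡ 184 (mod 191)
184^32 ≡ 49 (mod 191)
184^64 ≡ 109 (mod 191)
184^95 = 184^(64+16+8+4+2+1) ≡ 1 (mod 191).
Result is 1, so (-7/191) = 1.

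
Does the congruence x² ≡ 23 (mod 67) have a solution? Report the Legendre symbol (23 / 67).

Reciprocity: 23 ≡ 3 and 67 ≡ 3 (mod 4), so (23/67) = −(67/23).
Reduce top mod 23: now compute (21/23).
Reciprocity: 21 ≡ 1 and 23 ≡ 3 (mod 4), so (21/23) = +(23/21).
Reduce top mod 21: now compute (2/21).
Pull out 2: since 21 ≡ 5 (mod 8), (2/21) = -1.
Reached (1/21) = 1. Collecting the sign flips along the way, the symbol is +1.

1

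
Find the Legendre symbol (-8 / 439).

Euler's criterion: (-8/439) ≡ 431^219 (mod 439).
431^2 ≡ 64 (mod 439)
431^4 ≡ 145 (mod 439)
431^8 ≡ 392 (mod 439)
431^16 ≡ 14 (mod 439)
431^32 ≡ 196 (mod 439)
431^64 ≡ 223 (mod 439)
431^128 ≡ 122 (mod 439)
431^219 = 431^(128+64+16+8+2+1) ≡ 438 (mod 439).
Result is 438 ≡ −1, so (-8/439) = −1.

-1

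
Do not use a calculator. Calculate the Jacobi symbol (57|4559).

Reciprocity: 57 ≡ 1 and 4559 ≡ 3 (mod 4), so (57/4559) = +(4559/57).
Reduce top mod 57: now compute (56/57).
Pull out 2^3: since 57 ≡ 1 (mod 8), (2/57) = +1, so (2/57)^3 = +1.
Reciprocity: 7 ≡ 3 and 57 ≡ 1 (mod 4), so (7/57) = +(57/7).
Reduce top mod 7: now compute (1/7).
Reached (1/7) = 1. Collecting the sign flips along the way, the symbol is +1.

1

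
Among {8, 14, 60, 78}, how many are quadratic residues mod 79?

1

(8/79) = +1 → QR.
(14/79) = -1 → non-residue.
(60/79) = -1 → non-residue.
(78/79) = -1 → non-residue.
Total quadratic residues among the 4: 1.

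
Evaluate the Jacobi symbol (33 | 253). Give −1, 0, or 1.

Reciprocity: 33 ≡ 1 and 253 ≡ 1 (mod 4), so (33/253) = +(253/33).
Reduce top mod 33: now compute (22/33).
Pull out 2: since 33 ≡ 1 (mod 8), (2/33) = +1.
Reciprocity: 11 ≡ 3 and 33 ≡ 1 (mod 4), so (11/33) = +(33/11).
Reduce top mod 11: now compute (0/11).
Top reduces to 0: gcd > 1, so the symbol is 0.

0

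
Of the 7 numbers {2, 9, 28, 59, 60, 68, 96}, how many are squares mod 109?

(2/109) = -1 → non-residue.
(9/109) = +1 → QR.
(28/109) = +1 → QR.
(59/109) = -1 → non-residue.
(60/109) = +1 → QR.
(68/109) = -1 → non-residue.
(96/109) = -1 → non-residue.
Total quadratic residues among the 7: 3.

3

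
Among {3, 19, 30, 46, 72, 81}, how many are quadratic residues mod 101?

3

(3/101) = -1 → non-residue.
(19/101) = +1 → QR.
(30/101) = +1 → QR.
(46/101) = -1 → non-residue.
(72/101) = -1 → non-residue.
(81/101) = +1 → QR.
Total quadratic residues among the 6: 3.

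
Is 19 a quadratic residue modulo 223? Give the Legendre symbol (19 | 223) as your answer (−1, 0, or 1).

Reciprocity: 19 ≡ 3 and 223 ≡ 3 (mod 4), so (19/223) = −(223/19).
Reduce top mod 19: now compute (14/19).
Pull out 2: since 19 ≡ 3 (mod 8), (2/19) = -1.
Reciprocity: 7 ≡ 3 and 19 ≡ 3 (mod 4), so (7/19) = −(19/7).
Reduce top mod 7: now compute (5/7).
Reciprocity: 5 ≡ 1 and 7 ≡ 3 (mod 4), so (5/7) = +(7/5).
Reduce top mod 5: now compute (2/5).
Pull out 2: since 5 ≡ 5 (mod 8), (2/5) = -1.
Reached (1/5) = 1. Collecting the sign flips along the way, the symbol is +1.

1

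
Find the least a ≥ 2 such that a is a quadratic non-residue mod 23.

(2/23) = +1, so 2 is a residue.
(3/23) = +1, so 3 is a residue.
(4/23) = +1, so 4 is a residue.
(5/23) = −1, so 5 is the smallest positive non-residue mod 23.

5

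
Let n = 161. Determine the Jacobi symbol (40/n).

1

Pull out 2^3: since 161 ≡ 1 (mod 8), (2/161) = +1, so (2/161)^3 = +1.
Reciprocity: 5 ≡ 1 and 161 ≡ 1 (mod 4), so (5/161) = +(161/5).
Reduce top mod 5: now compute (1/5).
Reached (1/5) = 1. Collecting the sign flips along the way, the symbol is +1.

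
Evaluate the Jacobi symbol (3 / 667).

-1

Reciprocity: 3 ≡ 3 and 667 ≡ 3 (mod 4), so (3/667) = −(667/3).
Reduce top mod 3: now compute (1/3).
Reached (1/3) = 1. Collecting the sign flips along the way, the symbol is -1.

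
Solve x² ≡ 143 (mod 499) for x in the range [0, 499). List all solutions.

172, 327

Since 499 ≡ 3 (mod 4), a square root of 143 is 143^((499+1)/4) = 143^125 mod 499.
Repeated squaring: 143^2≡489, 143^4≡100, 143^8≡20, 143^16≡400, 143^32≡320, 143^64≡105 (mod 499).
143^125 = 143^(64+32+16+8+4+1) ≡ 172 (mod 499).
Check: 172² = 29584 ≡ 143 (mod 499). The two roots are 172 and 327.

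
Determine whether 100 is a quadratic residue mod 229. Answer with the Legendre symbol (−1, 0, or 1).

Pull out 2^2: since 229 ≡ 5 (mod 8), (2/229) = -1, so (2/229)^2 = +1.
Reciprocity: 25 ≡ 1 and 229 ≡ 1 (mod 4), so (25/229) = +(229/25).
Reduce top mod 25: now compute (4/25).
Pull out 2^2: since 25 ≡ 1 (mod 8), (2/25) = +1, so (2/25)^2 = +1.
Reached (1/25) = 1. Collecting the sign flips along the way, the symbol is +1.

1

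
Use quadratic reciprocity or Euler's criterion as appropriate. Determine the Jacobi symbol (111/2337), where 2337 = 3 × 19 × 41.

0

Reciprocity: 111 ≡ 3 and 2337 ≡ 1 (mod 4), so (111/2337) = +(2337/111).
Reduce top mod 111: now compute (6/111).
Pull out 2: since 111 ≡ 7 (mod 8), (2/111) = +1.
Reciprocity: 3 ≡ 3 and 111 ≡ 3 (mod 4), so (3/111) = −(111/3).
Reduce top mod 3: now compute (0/3).
Top reduces to 0: gcd > 1, so the symbol is 0.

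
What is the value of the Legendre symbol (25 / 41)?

Reciprocity: 25 ≡ 1 and 41 ≡ 1 (mod 4), so (25/41) = +(41/25).
Reduce top mod 25: now compute (16/25).
Pull out 2^4: since 25 ≡ 1 (mod 8), (2/25) = +1, so (2/25)^4 = +1.
Reached (1/25) = 1. Collecting the sign flips along the way, the symbol is +1.

1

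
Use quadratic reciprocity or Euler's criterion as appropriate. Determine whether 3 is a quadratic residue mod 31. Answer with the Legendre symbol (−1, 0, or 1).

Reciprocity: 3 ≡ 3 and 31 ≡ 3 (mod 4), so (3/31) = −(31/3).
Reduce top mod 3: now compute (1/3).
Reached (1/3) = 1. Collecting the sign flips along the way, the symbol is -1.

-1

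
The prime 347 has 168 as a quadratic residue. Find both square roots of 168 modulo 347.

140, 207

Since 347 ≡ 3 (mod 4), a square root of 168 is 168^((347+1)/4) = 168^87 mod 347.
Repeated squaring: 168^2≡117, 168^4≡156, 168^8≡46, 168^16≡34, 168^32≡115, 168^64≡39 (mod 347).
168^87 = 168^(64+16+4+2+1) ≡ 140 (mod 347).
Check: 140² = 19600 ≡ 168 (mod 347). The two roots are 140 and 207.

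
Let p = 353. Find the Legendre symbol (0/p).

Top reduces to 0: gcd > 1, so the symbol is 0.

0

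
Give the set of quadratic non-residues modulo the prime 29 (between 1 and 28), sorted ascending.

Square k = 1,…,14 (k and 29−k give the same square):
1²=1, 2²=4, 3²=9, 4²=16, 5²=25, 6²≡7, 7²≡20, 8²≡6, 9²≡23, 10²≡13, 11²≡5, 12²≡28, 13²≡24, 14²≡22 (mod 29).
The residues are {1, 4, 5, 6, 7, 9, 13, 16, 20, 22, 23, 24, 25, 28}; the non-residues are the remaining 14 nonzero classes.

2,3,8,10,11,12,14,15,17,18,19,21,26,27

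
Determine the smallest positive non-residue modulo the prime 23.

(2/23) = +1, so 2 is a residue.
(3/23) = +1, so 3 is a residue.
(4/23) = +1, so 4 is a residue.
(5/23) = −1, so 5 is the smallest positive non-residue mod 23.

5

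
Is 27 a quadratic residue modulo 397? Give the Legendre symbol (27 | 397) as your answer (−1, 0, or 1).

1

Reciprocity: 27 ≡ 3 and 397 ≡ 1 (mod 4), so (27/397) = +(397/27).
Reduce top mod 27: now compute (19/27).
Reciprocity: 19 ≡ 3 and 27 ≡ 3 (mod 4), so (19/27) = −(27/19).
Reduce top mod 19: now compute (8/19).
Pull out 2^3: since 19 ≡ 3 (mod 8), (2/19) = -1, so (2/19)^3 = -1.
Reached (1/19) = 1. Collecting the sign flips along the way, the symbol is +1.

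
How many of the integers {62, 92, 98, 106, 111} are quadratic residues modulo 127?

2

(62/127) = +1 → QR.
(92/127) = -1 → non-residue.
(98/127) = +1 → QR.
(106/127) = -1 → non-residue.
(111/127) = -1 → non-residue.
Total quadratic residues among the 5: 2.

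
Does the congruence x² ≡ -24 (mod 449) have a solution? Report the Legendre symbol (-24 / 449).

-1

Euler's criterion: (-24/449) ≡ 425^224 (mod 449).
425^2 ≡ 127 (mod 449)
425^4 ≡ 414 (mod 449)
425^8 ≡ 327 (mod 449)
425^16 ≡ 67 (mod 449)
425^32 ≡ 448 (mod 449)
425^64 ≡ 1 (mod 449)
425^128 ≡ 1 (mod 449)
425^224 = 425^(128+64+32) ≡ 448 (mod 449).
Result is 448 ≡ −1, so (-24/449) = −1.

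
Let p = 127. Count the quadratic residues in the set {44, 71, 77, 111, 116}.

2

(44/127) = +1 → QR.
(71/127) = +1 → QR.
(77/127) = -1 → non-residue.
(111/127) = -1 → non-residue.
(116/127) = -1 → non-residue.
Total quadratic residues among the 5: 2.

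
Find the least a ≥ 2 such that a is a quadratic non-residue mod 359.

7

(2/359) = +1, so 2 is a residue.
(3/359) = +1, so 3 is a residue.
(4/359) = +1, so 4 is a residue.
(5/359) = +1, so 5 is a residue.
(6/359) = +1, so 6 is a residue.
(7/359) = −1, so 7 is the smallest positive non-residue mod 359.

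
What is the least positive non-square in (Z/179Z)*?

(2/179) = −1, so 2 is the smallest positive non-residue mod 179.

2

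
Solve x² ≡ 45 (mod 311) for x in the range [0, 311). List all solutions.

40, 271

Since 311 ≡ 3 (mod 4), a square root of 45 is 45^((311+1)/4) = 45^78 mod 311.
Repeated squaring: 45^2≡159, 45^4≡90, 45^8≡14, 45^16≡196, 45^32≡163, 45^64≡134 (mod 311).
45^78 = 45^(64+8+4+2) ≡ 40 (mod 311).
Check: 40² = 1600 ≡ 45 (mod 311). The two roots are 40 and 271.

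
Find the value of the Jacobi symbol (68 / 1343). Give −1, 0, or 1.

Pull out 2^2: since 1343 ≡ 7 (mod 8), (2/1343) = +1, so (2/1343)^2 = +1.
Reciprocity: 17 ≡ 1 and 1343 ≡ 3 (mod 4), so (17/1343) = +(1343/17).
Reduce top mod 17: now compute (0/17).
Top reduces to 0: gcd > 1, so the symbol is 0.

0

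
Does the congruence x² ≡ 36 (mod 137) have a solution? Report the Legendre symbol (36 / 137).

1

Euler's criterion: (36/137) ≡ 36^68 (mod 137).
36^2 ≡ 63 (mod 137)
36^4 ≡ 133 (mod 137)
36^8 ≡ 16 (mod 137)
36^16 ≡ 119 (mod 137)
36^32 ≡ 50 (mod 137)
36^64 ≡ 34 (mod 137)
36^68 = 36^(64+4) ≡ 1 (mod 137).
Result is 1, so (36/137) = 1.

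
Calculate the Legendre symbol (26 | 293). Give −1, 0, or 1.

1

Pull out 2: since 293 ≡ 5 (mod 8), (2/293) = -1.
Reciprocity: 13 ≡ 1 and 293 ≡ 1 (mod 4), so (13/293) = +(293/13).
Reduce top mod 13: now compute (7/13).
Reciprocity: 7 ≡ 3 and 13 ≡ 1 (mod 4), so (7/13) = +(13/7).
Reduce top mod 7: now compute (6/7).
Pull out 2: since 7 ≡ 7 (mod 8), (2/7) = +1.
Reciprocity: 3 ≡ 3 and 7 ≡ 3 (mod 4), so (3/7) = −(7/3).
Reduce top mod 3: now compute (1/3).
Reached (1/3) = 1. Collecting the sign flips along the way, the symbol is +1.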